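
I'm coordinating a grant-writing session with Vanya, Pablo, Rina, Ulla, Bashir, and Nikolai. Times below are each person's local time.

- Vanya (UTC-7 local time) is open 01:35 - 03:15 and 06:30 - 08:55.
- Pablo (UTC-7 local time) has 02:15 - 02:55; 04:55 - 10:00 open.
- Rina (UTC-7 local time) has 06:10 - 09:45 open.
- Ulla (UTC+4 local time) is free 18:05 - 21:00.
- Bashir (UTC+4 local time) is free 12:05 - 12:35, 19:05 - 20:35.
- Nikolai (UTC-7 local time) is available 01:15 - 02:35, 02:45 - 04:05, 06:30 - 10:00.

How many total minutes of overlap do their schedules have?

50

Vanya in UTC: 08:35-10:15, 13:30-15:55 (add 7h to convert from UTC-7).
Pablo in UTC: 09:15-09:55, 11:55-17:00 (add 7h to convert from UTC-7).
Rina in UTC: 13:10-16:45 (add 7h to convert from UTC-7).
Ulla in UTC: 14:05-17:00 (subtract 4h to convert from UTC+4).
Bashir in UTC: 08:05-08:35, 15:05-16:35 (subtract 4h to convert from UTC+4).
Nikolai in UTC: 08:15-09:35, 09:45-11:05, 13:30-17:00 (add 7h to convert from UTC-7).
Vanya ∩ Pablo: 09:15-09:55, 13:30-15:55.
Vanya ∩ Pablo ∩ Rina: 13:30-15:55.
Vanya ∩ Pablo ∩ Rina ∩ Ulla: 14:05-15:55.
Vanya ∩ Pablo ∩ Rina ∩ Ulla ∩ Bashir: 15:05-15:55.
Vanya ∩ Pablo ∩ Rina ∩ Ulla ∩ Bashir ∩ Nikolai: 15:05-15:55.
That's a single block of 50 minutes.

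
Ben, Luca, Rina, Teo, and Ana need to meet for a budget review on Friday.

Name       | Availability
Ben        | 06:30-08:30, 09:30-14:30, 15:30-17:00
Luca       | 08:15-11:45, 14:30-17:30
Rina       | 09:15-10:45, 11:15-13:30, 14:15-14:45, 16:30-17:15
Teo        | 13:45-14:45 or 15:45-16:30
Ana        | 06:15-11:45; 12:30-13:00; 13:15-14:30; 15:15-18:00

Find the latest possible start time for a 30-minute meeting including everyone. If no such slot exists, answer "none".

none

Ben ∩ Luca: 08:15-08:30, 09:30-11:45, 15:30-17:00.
Ben ∩ Luca ∩ Rina: 09:30-10:45, 11:15-11:45, 16:30-17:00.
Ben ∩ Luca ∩ Rina ∩ Teo: ∅.
Ben ∩ Luca ∩ Rina ∩ Teo ∩ Ana: ∅.
There is no time when everyone is free.
No common window is at least 30 minutes long.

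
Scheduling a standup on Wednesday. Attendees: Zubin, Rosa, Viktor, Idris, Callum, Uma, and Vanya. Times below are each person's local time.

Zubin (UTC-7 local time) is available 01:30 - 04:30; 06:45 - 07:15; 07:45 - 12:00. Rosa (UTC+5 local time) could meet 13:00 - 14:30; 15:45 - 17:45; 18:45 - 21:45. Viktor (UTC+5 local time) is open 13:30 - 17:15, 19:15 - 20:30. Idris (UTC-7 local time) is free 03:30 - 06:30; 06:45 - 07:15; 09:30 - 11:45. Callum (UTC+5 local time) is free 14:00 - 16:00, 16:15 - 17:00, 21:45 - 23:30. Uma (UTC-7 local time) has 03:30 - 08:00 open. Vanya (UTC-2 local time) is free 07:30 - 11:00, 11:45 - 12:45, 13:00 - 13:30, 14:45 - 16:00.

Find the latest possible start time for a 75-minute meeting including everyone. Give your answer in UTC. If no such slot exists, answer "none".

none

Zubin in UTC: 08:30-11:30, 13:45-14:15, 14:45-19:00 (add 7h to convert from UTC-7).
Rosa in UTC: 08:00-09:30, 10:45-12:45, 13:45-16:45 (subtract 5h to convert from UTC+5).
Viktor in UTC: 08:30-12:15, 14:15-15:30 (subtract 5h to convert from UTC+5).
Idris in UTC: 10:30-13:30, 13:45-14:15, 16:30-18:45 (add 7h to convert from UTC-7).
Callum in UTC: 09:00-11:00, 11:15-12:00, 16:45-18:30 (subtract 5h to convert from UTC+5).
Uma in UTC: 10:30-15:00 (add 7h to convert from UTC-7).
Vanya in UTC: 09:30-13:00, 13:45-14:45, 15:00-15:30, 16:45-18:00 (add 2h to convert from UTC-2).
Zubin ∩ Rosa: 08:30-09:30, 10:45-11:30, 13:45-14:15, 14:45-16:45.
Zubin ∩ Rosa ∩ Viktor: 08:30-09:30, 10:45-11:30, 14:45-15:30.
Zubin ∩ Rosa ∩ Viktor ∩ Idris: 10:45-11:30.
Zubin ∩ Rosa ∩ Viktor ∩ Idris ∩ Callum: 10:45-11:00, 11:15-11:30.
Zubin ∩ Rosa ∩ Viktor ∩ Idris ∩ Callum ∩ Uma: 10:45-11:00, 11:15-11:30.
Zubin ∩ Rosa ∩ Viktor ∩ Idris ∩ Callum ∩ Uma ∩ Vanya: 10:45-11:00, 11:15-11:30.
No common window is at least 75 minutes long.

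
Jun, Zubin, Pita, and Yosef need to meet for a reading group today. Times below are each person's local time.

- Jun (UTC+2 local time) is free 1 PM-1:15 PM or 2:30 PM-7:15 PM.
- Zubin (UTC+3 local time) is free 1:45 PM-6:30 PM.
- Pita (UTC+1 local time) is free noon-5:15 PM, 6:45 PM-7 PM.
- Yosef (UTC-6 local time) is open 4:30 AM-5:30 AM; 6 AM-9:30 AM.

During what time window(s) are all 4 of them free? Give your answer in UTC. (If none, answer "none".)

Jun in UTC: 11:00-11:15, 12:30-17:15 (subtract 2h to convert from UTC+2).
Zubin in UTC: 10:45-15:30 (subtract 3h to convert from UTC+3).
Pita in UTC: 11:00-16:15, 17:45-18:00 (subtract 1h to convert from UTC+1).
Yosef in UTC: 10:30-11:30, 12:00-15:30 (add 6h to convert from UTC-6).
Jun ∩ Zubin: 11:00-11:15, 12:30-15:30.
Jun ∩ Zubin ∩ Pita: 11:00-11:15, 12:30-15:30.
Jun ∩ Zubin ∩ Pita ∩ Yosef: 11:00-11:15, 12:30-15:30.
Those are the intersection windows.

11:00-11:15, 12:30-15:30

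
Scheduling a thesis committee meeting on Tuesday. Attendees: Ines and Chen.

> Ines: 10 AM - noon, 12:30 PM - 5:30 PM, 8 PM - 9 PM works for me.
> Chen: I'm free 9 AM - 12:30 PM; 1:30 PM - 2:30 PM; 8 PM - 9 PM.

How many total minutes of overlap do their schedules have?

Ines ∩ Chen: 10:00-12:00, 13:30-14:30, 20:00-21:00.
Those are the intersection windows.
Summing the common windows: 120 + 60 + 60 = 240 minutes.

240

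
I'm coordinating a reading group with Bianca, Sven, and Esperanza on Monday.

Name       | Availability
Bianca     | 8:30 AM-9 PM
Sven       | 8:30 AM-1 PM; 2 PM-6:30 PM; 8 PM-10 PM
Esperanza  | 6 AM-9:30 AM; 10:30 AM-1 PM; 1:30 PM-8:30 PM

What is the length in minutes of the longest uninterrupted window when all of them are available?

Bianca ∩ Sven: 08:30-13:00, 14:00-18:30, 20:00-21:00.
Bianca ∩ Sven ∩ Esperanza: 08:30-09:30, 10:30-13:00, 14:00-18:30, 20:00-20:30.
The longest is 14:00-18:30 at 270 minutes.

270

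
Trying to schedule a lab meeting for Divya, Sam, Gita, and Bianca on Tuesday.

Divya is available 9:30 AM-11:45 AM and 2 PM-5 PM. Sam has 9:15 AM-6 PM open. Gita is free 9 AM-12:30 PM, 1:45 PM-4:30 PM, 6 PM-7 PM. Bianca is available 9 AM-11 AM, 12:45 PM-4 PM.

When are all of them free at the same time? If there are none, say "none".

Divya ∩ Sam: 09:30-11:45, 14:00-17:00.
Divya ∩ Sam ∩ Gita: 09:30-11:45, 14:00-16:30.
Divya ∩ Sam ∩ Gita ∩ Bianca: 09:30-11:00, 14:00-16:00.
So the common availability across everyone is 09:30-11:00, 14:00-16:00.

09:30-11:00, 14:00-16:00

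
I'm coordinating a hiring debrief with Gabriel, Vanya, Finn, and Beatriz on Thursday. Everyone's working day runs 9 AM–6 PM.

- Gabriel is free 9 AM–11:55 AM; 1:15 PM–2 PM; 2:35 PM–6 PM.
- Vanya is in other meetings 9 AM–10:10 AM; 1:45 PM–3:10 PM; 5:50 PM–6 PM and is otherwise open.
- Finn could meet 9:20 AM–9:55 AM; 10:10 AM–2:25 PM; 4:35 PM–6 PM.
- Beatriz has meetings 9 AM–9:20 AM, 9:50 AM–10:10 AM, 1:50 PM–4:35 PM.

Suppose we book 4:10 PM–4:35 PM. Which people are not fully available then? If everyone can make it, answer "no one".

Beatriz, Finn

Gabriel free: 09:00-11:55, 13:15-14:00, 14:35-18:00.
Vanya free: 10:10-13:45, 15:10-17:50 (invert busy blocks within the working day).
Finn free: 09:20-09:55, 10:10-14:25, 16:35-18:00.
Beatriz free: 09:20-09:50, 10:10-13:50, 16:35-18:00 (invert busy blocks within the working day).
Gabriel: free for 16:10-16:35. Vanya: free for 16:10-16:35. Finn: not fully free for 16:10-16:35. Beatriz: not fully free for 16:10-16:35.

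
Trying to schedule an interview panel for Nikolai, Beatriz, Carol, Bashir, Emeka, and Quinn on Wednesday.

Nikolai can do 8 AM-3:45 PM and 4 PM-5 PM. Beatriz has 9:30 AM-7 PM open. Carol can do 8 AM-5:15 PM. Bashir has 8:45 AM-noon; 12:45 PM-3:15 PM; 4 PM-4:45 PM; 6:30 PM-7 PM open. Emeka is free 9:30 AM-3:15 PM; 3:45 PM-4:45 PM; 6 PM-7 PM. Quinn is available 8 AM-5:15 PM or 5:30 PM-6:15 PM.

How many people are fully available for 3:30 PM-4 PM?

3

Beatriz, Carol, and Quinn can make the full 15:30-16:00 slot — that's 3.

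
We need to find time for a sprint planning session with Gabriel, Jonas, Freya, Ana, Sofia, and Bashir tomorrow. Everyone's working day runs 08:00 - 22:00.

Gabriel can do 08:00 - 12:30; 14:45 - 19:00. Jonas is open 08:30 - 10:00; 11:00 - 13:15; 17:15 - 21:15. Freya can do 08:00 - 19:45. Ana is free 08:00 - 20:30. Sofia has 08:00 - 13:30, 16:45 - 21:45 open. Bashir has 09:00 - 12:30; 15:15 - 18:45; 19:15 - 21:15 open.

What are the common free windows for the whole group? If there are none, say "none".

09:00-10:00, 11:00-12:30, 17:15-18:45

Gabriel ∩ Jonas: 08:30-10:00, 11:00-12:30, 17:15-19:00.
Gabriel ∩ Jonas ∩ Freya: 08:30-10:00, 11:00-12:30, 17:15-19:00.
Gabriel ∩ Jonas ∩ Freya ∩ Ana: 08:30-10:00, 11:00-12:30, 17:15-19:00.
Gabriel ∩ Jonas ∩ Freya ∩ Ana ∩ Sofia: 08:30-10:00, 11:00-12:30, 17:15-19:00.
Gabriel ∩ Jonas ∩ Freya ∩ Ana ∩ Sofia ∩ Bashir: 09:00-10:00, 11:00-12:30, 17:15-18:45.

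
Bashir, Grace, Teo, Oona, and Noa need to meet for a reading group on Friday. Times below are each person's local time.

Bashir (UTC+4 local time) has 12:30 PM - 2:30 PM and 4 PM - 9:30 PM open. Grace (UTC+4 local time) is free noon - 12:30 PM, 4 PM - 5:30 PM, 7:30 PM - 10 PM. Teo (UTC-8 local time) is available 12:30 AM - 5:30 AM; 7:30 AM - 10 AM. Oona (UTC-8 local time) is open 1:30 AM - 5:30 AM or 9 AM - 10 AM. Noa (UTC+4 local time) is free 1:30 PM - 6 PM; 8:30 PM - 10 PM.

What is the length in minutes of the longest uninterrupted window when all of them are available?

90

Bashir in UTC: 08:30-10:30, 12:00-17:30 (subtract 4h to convert from UTC+4).
Grace in UTC: 08:00-08:30, 12:00-13:30, 15:30-18:00 (subtract 4h to convert from UTC+4).
Teo in UTC: 08:30-13:30, 15:30-18:00 (add 8h to convert from UTC-8).
Oona in UTC: 09:30-13:30, 17:00-18:00 (add 8h to convert from UTC-8).
Noa in UTC: 09:30-14:00, 16:30-18:00 (subtract 4h to convert from UTC+4).
Bashir ∩ Grace: 12:00-13:30, 15:30-17:30.
Bashir ∩ Grace ∩ Teo: 12:00-13:30, 15:30-17:30.
Bashir ∩ Grace ∩ Teo ∩ Oona: 12:00-13:30, 17:00-17:30.
Bashir ∩ Grace ∩ Teo ∩ Oona ∩ Noa: 12:00-13:30, 17:00-17:30.
Those are the intersection windows.
The longest is 12:00-13:30 at 90 minutes.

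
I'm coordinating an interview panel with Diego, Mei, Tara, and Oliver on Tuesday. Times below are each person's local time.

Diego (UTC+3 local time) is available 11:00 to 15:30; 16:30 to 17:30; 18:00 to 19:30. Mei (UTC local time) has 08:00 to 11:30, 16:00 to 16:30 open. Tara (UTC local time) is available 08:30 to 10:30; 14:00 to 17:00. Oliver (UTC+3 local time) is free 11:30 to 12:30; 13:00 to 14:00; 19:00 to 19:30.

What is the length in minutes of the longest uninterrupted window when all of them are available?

Diego in UTC: 08:00-12:30, 13:30-14:30, 15:00-16:30 (subtract 3h to convert from UTC+3).
Mei in UTC: 08:00-11:30, 16:00-16:30.
Tara in UTC: 08:30-10:30, 14:00-17:00.
Oliver in UTC: 08:30-09:30, 10:00-11:00, 16:00-16:30 (subtract 3h to convert from UTC+3).
Diego ∩ Mei: 08:00-11:30, 16:00-16:30.
Diego ∩ Mei ∩ Tara: 08:30-10:30, 16:00-16:30.
Diego ∩ Mei ∩ Tara ∩ Oliver: 08:30-09:30, 10:00-10:30, 16:00-16:30.
Those are the intersection windows.
The longest is 08:30-09:30 at 60 minutes.

60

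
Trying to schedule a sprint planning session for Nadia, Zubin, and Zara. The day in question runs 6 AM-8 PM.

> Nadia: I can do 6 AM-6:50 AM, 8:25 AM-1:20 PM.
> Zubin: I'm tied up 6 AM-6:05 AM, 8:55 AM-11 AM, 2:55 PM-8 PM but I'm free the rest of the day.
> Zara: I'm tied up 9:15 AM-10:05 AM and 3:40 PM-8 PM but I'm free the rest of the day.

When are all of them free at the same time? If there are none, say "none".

06:05-06:50, 08:25-08:55, 11:00-13:20

Nadia free: 06:00-06:50, 08:25-13:20.
Zubin free: 06:05-08:55, 11:00-14:55 (invert busy blocks within the working day).
Zara free: 06:00-09:15, 10:05-15:40 (invert busy blocks within the working day).
Nadia ∩ Zubin: 06:05-06:50, 08:25-08:55, 11:00-13:20.
Nadia ∩ Zubin ∩ Zara: 06:05-06:50, 08:25-08:55, 11:00-13:20.
Those are the intersection windows.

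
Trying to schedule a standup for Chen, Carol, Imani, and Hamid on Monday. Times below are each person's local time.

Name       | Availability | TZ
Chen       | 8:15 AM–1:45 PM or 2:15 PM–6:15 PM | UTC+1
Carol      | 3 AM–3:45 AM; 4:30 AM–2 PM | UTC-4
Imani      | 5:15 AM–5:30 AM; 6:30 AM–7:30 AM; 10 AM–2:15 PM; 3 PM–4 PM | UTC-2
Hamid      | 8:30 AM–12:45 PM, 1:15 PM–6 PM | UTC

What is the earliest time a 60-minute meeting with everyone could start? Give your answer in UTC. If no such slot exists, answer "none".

08:30

Chen in UTC: 07:15-12:45, 13:15-17:15 (subtract 1h to convert from UTC+1).
Carol in UTC: 07:00-07:45, 08:30-18:00 (add 4h to convert from UTC-4).
Imani in UTC: 07:15-07:30, 08:30-09:30, 12:00-16:15, 17:00-18:00 (add 2h to convert from UTC-2).
Hamid in UTC: 08:30-12:45, 13:15-18:00.
Chen ∩ Carol: 07:15-07:45, 08:30-12:45, 13:15-17:15.
Chen ∩ Carol ∩ Imani: 07:15-07:30, 08:30-09:30, 12:00-12:45, 13:15-16:15, 17:00-17:15.
Chen ∩ Carol ∩ Imani ∩ Hamid: 08:30-09:30, 12:00-12:45, 13:15-16:15, 17:00-17:15.
So the common availability across everyone is 08:30-09:30, 12:00-12:45, 13:15-16:15, 17:00-17:15.
The first common window of at least 60 minutes is 08:30-09:30, so the earliest start is 08:30.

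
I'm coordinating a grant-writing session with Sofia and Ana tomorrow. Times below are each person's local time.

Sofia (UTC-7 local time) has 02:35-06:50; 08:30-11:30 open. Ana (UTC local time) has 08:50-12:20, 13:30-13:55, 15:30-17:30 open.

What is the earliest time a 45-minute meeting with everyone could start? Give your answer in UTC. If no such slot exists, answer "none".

Sofia in UTC: 09:35-13:50, 15:30-18:30 (add 7h to convert from UTC-7).
Ana in UTC: 08:50-12:20, 13:30-13:55, 15:30-17:30.
Sofia ∩ Ana: 09:35-12:20, 13:30-13:50, 15:30-17:30.
So the common availability across everyone is 09:35-12:20, 13:30-13:50, 15:30-17:30.
The first common window of at least 45 minutes is 09:35-12:20, so the earliest start is 09:35.

09:35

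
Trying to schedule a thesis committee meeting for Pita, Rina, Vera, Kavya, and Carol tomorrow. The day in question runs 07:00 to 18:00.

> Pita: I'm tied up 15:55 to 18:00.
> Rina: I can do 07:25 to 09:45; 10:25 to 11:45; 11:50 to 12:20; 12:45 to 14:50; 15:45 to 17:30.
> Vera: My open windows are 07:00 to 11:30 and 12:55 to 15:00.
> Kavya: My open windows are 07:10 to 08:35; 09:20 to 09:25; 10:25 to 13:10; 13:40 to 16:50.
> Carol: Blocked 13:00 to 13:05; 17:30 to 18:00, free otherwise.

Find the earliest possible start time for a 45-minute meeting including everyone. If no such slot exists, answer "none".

07:25

Pita free: 07:00-15:55 (invert busy blocks within the working day).
Rina free: 07:25-09:45, 10:25-11:45, 11:50-12:20, 12:45-14:50, 15:45-17:30.
Vera free: 07:00-11:30, 12:55-15:00.
Kavya free: 07:10-08:35, 09:20-09:25, 10:25-13:10, 13:40-16:50.
Carol free: 07:00-13:00, 13:05-17:30 (invert busy blocks within the working day).
Pita ∩ Rina: 07:25-09:45, 10:25-11:45, 11:50-12:20, 12:45-14:50, 15:45-15:55.
Pita ∩ Rina ∩ Vera: 07:25-09:45, 10:25-11:30, 12:55-14:50.
Pita ∩ Rina ∩ Vera ∩ Kavya: 07:25-08:35, 09:20-09:25, 10:25-11:30, 12:55-13:10, 13:40-14:50.
Pita ∩ Rina ∩ Vera ∩ Kavya ∩ Carol: 07:25-08:35, 09:20-09:25, 10:25-11:30, 12:55-13:00, 13:05-13:10, 13:40-14:50.
So the common availability across everyone is 07:25-08:35, 09:20-09:25, 10:25-11:30, 12:55-13:00, 13:05-13:10, 13:40-14:50.
The first common window of at least 45 minutes is 07:25-08:35, so the earliest start is 07:25.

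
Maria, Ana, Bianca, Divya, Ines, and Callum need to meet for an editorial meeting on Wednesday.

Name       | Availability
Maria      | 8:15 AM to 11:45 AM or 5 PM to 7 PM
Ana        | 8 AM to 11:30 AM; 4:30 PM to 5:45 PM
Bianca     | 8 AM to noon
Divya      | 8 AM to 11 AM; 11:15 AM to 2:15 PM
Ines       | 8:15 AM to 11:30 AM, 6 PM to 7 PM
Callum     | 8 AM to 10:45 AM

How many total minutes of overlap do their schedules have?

Maria ∩ Ana: 08:15-11:30, 17:00-17:45.
Maria ∩ Ana ∩ Bianca: 08:15-11:30.
Maria ∩ Ana ∩ Bianca ∩ Divya: 08:15-11:00, 11:15-11:30.
Maria ∩ Ana ∩ Bianca ∩ Divya ∩ Ines: 08:15-11:00, 11:15-11:30.
Maria ∩ Ana ∩ Bianca ∩ Divya ∩ Ines ∩ Callum: 08:15-10:45.
That's a single block of 150 minutes.

150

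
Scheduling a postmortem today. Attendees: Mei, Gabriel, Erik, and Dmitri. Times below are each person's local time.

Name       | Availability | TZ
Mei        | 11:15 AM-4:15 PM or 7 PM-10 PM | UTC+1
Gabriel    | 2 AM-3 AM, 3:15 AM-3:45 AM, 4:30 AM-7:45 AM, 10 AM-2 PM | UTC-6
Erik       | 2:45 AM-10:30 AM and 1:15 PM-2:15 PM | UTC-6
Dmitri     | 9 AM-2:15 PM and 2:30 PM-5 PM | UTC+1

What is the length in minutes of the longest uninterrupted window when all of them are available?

Mei in UTC: 10:15-15:15, 18:00-21:00 (subtract 1h to convert from UTC+1).
Gabriel in UTC: 08:00-09:00, 09:15-09:45, 10:30-13:45, 16:00-20:00 (add 6h to convert from UTC-6).
Erik in UTC: 08:45-16:30, 19:15-20:15 (add 6h to convert from UTC-6).
Dmitri in UTC: 08:00-13:15, 13:30-16:00 (subtract 1h to convert from UTC+1).
Mei ∩ Gabriel: 10:30-13:45, 18:00-20:00.
Mei ∩ Gabriel ∩ Erik: 10:30-13:45, 19:15-20:00.
Mei ∩ Gabriel ∩ Erik ∩ Dmitri: 10:30-13:15, 13:30-13:45.
So the common availability across everyone is 10:30-13:15, 13:30-13:45.
The longest is 10:30-13:15 at 165 minutes.

165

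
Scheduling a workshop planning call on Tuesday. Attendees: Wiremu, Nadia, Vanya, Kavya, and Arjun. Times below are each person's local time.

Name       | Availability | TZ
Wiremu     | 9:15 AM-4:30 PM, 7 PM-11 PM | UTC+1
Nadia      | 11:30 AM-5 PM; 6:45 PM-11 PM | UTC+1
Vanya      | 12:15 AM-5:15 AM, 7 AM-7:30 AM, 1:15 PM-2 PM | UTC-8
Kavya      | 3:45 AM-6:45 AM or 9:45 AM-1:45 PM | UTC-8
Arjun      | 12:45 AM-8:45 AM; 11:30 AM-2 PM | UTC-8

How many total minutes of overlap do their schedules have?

Wiremu in UTC: 08:15-15:30, 18:00-22:00 (subtract 1h to convert from UTC+1).
Nadia in UTC: 10:30-16:00, 17:45-22:00 (subtract 1h to convert from UTC+1).
Vanya in UTC: 08:15-13:15, 15:00-15:30, 21:15-22:00 (add 8h to convert from UTC-8).
Kavya in UTC: 11:45-14:45, 17:45-21:45 (add 8h to convert from UTC-8).
Arjun in UTC: 08:45-16:45, 19:30-22:00 (add 8h to convert from UTC-8).
Wiremu ∩ Nadia: 10:30-15:30, 18:00-22:00.
Wiremu ∩ Nadia ∩ Vanya: 10:30-13:15, 15:00-15:30, 21:15-22:00.
Wiremu ∩ Nadia ∩ Vanya ∩ Kavya: 11:45-13:15, 21:15-21:45.
Wiremu ∩ Nadia ∩ Vanya ∩ Kavya ∩ Arjun: 11:45-13:15, 21:15-21:45.
Summing the common windows: 90 + 30 = 120 minutes.

120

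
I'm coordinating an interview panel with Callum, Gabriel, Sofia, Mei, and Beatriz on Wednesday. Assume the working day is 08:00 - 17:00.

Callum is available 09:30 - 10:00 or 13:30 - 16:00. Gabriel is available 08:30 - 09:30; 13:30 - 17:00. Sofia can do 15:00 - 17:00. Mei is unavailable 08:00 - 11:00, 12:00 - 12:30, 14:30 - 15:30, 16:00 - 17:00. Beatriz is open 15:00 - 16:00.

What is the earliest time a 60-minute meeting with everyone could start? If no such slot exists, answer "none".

none

Callum free: 09:30-10:00, 13:30-16:00.
Gabriel free: 08:30-09:30, 13:30-17:00.
Sofia free: 15:00-17:00.
Mei free: 11:00-12:00, 12:30-14:30, 15:30-16:00 (invert busy blocks within the working day).
Beatriz free: 15:00-16:00.
Callum ∩ Gabriel: 13:30-16:00.
Callum ∩ Gabriel ∩ Sofia: 15:00-16:00.
Callum ∩ Gabriel ∩ Sofia ∩ Mei: 15:30-16:00.
Callum ∩ Gabriel ∩ Sofia ∩ Mei ∩ Beatriz: 15:30-16:00.
No common window is at least 60 minutes long.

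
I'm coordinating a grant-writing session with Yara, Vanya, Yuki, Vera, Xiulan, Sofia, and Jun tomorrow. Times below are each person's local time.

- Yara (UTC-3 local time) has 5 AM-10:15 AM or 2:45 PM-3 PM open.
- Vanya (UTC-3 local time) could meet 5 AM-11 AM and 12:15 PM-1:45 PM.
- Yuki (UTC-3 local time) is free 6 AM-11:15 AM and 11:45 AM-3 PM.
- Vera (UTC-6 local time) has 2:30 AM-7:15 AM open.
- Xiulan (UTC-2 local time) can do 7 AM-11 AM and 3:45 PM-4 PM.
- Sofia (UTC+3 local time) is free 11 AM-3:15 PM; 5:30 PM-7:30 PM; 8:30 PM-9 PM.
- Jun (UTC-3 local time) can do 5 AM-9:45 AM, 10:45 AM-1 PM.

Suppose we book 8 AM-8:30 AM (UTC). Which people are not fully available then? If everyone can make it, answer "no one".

Yara in UTC: 08:00-13:15, 17:45-18:00 (add 3h to convert from UTC-3).
Vanya in UTC: 08:00-14:00, 15:15-16:45 (add 3h to convert from UTC-3).
Yuki in UTC: 09:00-14:15, 14:45-18:00 (add 3h to convert from UTC-3).
Vera in UTC: 08:30-13:15 (add 6h to convert from UTC-6).
Xiulan in UTC: 09:00-13:00, 17:45-18:00 (add 2h to convert from UTC-2).
Sofia in UTC: 08:00-12:15, 14:30-16:30, 17:30-18:00 (subtract 3h to convert from UTC+3).
Jun in UTC: 08:00-12:45, 13:45-16:00 (add 3h to convert from UTC-3).
Yara: free for 08:00-08:30. Vanya: free for 08:00-08:30. Yuki: not fully free for 08:00-08:30. Vera: not fully free for 08:00-08:30. Xiulan: not fully free for 08:00-08:30. Sofia: free for 08:00-08:30. Jun: free for 08:00-08:30.

Vera, Xiulan, Yuki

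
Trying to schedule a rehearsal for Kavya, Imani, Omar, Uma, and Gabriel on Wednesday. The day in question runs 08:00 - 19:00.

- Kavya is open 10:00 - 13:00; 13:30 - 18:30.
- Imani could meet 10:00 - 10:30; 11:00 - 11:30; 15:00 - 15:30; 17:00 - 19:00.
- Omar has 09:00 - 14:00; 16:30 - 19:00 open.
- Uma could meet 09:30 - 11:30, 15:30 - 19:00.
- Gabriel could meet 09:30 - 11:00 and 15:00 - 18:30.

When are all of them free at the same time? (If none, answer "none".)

10:00-10:30, 17:00-18:30

Kavya ∩ Imani: 10:00-10:30, 11:00-11:30, 15:00-15:30, 17:00-18:30.
Kavya ∩ Imani ∩ Omar: 10:00-10:30, 11:00-11:30, 17:00-18:30.
Kavya ∩ Imani ∩ Omar ∩ Uma: 10:00-10:30, 11:00-11:30, 17:00-18:30.
Kavya ∩ Imani ∩ Omar ∩ Uma ∩ Gabriel: 10:00-10:30, 17:00-18:30.
Those are the intersection windows.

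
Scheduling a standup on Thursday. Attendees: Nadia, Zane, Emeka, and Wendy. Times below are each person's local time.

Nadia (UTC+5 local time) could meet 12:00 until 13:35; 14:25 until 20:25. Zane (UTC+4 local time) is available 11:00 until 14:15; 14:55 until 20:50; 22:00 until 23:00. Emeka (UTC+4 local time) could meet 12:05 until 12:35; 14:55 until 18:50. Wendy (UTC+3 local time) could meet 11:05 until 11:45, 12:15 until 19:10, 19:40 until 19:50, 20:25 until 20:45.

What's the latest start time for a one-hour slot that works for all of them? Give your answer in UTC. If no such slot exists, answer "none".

13:50

Nadia in UTC: 07:00-08:35, 09:25-15:25 (subtract 5h to convert from UTC+5).
Zane in UTC: 07:00-10:15, 10:55-16:50, 18:00-19:00 (subtract 4h to convert from UTC+4).
Emeka in UTC: 08:05-08:35, 10:55-14:50 (subtract 4h to convert from UTC+4).
Wendy in UTC: 08:05-08:45, 09:15-16:10, 16:40-16:50, 17:25-17:45 (subtract 3h to convert from UTC+3).
Nadia ∩ Zane: 07:00-08:35, 09:25-10:15, 10:55-15:25.
Nadia ∩ Zane ∩ Emeka: 08:05-08:35, 10:55-14:50.
Nadia ∩ Zane ∩ Emeka ∩ Wendy: 08:05-08:35, 10:55-14:50.
The last common window of at least 60 minutes is 10:55-14:50; a 60-minute meeting can start as late as 13:50 and still end by 14:50.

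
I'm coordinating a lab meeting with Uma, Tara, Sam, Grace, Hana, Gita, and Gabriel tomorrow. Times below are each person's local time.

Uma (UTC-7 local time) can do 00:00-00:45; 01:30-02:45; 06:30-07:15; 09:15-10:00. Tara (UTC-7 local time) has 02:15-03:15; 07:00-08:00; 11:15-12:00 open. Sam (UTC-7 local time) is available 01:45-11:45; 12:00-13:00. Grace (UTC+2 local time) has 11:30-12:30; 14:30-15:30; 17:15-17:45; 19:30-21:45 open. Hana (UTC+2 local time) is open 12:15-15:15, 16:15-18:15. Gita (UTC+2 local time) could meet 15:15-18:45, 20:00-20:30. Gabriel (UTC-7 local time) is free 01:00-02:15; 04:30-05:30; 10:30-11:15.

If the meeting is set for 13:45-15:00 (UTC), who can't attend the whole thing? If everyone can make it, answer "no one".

Gabriel, Grace, Hana, Tara, Uma

Uma in UTC: 07:00-07:45, 08:30-09:45, 13:30-14:15, 16:15-17:00 (add 7h to convert from UTC-7).
Tara in UTC: 09:15-10:15, 14:00-15:00, 18:15-19:00 (add 7h to convert from UTC-7).
Sam in UTC: 08:45-18:45, 19:00-20:00 (add 7h to convert from UTC-7).
Grace in UTC: 09:30-10:30, 12:30-13:30, 15:15-15:45, 17:30-19:45 (subtract 2h to convert from UTC+2).
Hana in UTC: 10:15-13:15, 14:15-16:15 (subtract 2h to convert from UTC+2).
Gita in UTC: 13:15-16:45, 18:00-18:30 (subtract 2h to convert from UTC+2).
Gabriel in UTC: 08:00-09:15, 11:30-12:30, 17:30-18:15 (add 7h to convert from UTC-7).
Uma: not fully free for 13:45-15:00. Tara: not fully free for 13:45-15:00. Sam: free for 13:45-15:00. Grace: not fully free for 13:45-15:00. Hana: not fully free for 13:45-15:00. Gita: free for 13:45-15:00. Gabriel: not fully free for 13:45-15:00.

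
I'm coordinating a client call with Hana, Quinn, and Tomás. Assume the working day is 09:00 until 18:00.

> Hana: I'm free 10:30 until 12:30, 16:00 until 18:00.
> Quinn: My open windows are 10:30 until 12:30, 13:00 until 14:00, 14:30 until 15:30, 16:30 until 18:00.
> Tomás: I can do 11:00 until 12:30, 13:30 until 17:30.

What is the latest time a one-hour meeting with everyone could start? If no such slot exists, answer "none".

16:30

Hana ∩ Quinn: 10:30-12:30, 16:30-18:00.
Hana ∩ Quinn ∩ Tomás: 11:00-12:30, 16:30-17:30.
The last common window of at least 60 minutes is 16:30-17:30; a 60-minute meeting can start as late as 16:30 and still end by 17:30.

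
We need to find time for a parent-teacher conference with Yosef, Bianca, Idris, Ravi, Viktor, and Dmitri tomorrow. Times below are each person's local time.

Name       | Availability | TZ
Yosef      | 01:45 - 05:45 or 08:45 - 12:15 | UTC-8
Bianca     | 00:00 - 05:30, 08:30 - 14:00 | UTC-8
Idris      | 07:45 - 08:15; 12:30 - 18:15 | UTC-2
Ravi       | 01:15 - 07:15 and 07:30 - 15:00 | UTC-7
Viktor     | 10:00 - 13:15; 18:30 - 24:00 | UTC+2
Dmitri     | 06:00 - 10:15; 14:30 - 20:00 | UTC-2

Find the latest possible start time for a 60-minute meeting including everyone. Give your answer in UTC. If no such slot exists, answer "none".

19:15

Yosef in UTC: 09:45-13:45, 16:45-20:15 (add 8h to convert from UTC-8).
Bianca in UTC: 08:00-13:30, 16:30-22:00 (add 8h to convert from UTC-8).
Idris in UTC: 09:45-10:15, 14:30-20:15 (add 2h to convert from UTC-2).
Ravi in UTC: 08:15-14:15, 14:30-22:00 (add 7h to convert from UTC-7).
Viktor in UTC: 08:00-11:15, 16:30-22:00 (subtract 2h to convert from UTC+2).
Dmitri in UTC: 08:00-12:15, 16:30-22:00 (add 2h to convert from UTC-2).
Yosef ∩ Bianca: 09:45-13:30, 16:45-20:15.
Yosef ∩ Bianca ∩ Idris: 09:45-10:15, 16:45-20:15.
Yosef ∩ Bianca ∩ Idris ∩ Ravi: 09:45-10:15, 16:45-20:15.
Yosef ∩ Bianca ∩ Idris ∩ Ravi ∩ Viktor: 09:45-10:15, 16:45-20:15.
Yosef ∩ Bianca ∩ Idris ∩ Ravi ∩ Viktor ∩ Dmitri: 09:45-10:15, 16:45-20:15.
The last common window of at least 60 minutes is 16:45-20:15; a 60-minute meeting can start as late as 19:15 and still end by 20:15.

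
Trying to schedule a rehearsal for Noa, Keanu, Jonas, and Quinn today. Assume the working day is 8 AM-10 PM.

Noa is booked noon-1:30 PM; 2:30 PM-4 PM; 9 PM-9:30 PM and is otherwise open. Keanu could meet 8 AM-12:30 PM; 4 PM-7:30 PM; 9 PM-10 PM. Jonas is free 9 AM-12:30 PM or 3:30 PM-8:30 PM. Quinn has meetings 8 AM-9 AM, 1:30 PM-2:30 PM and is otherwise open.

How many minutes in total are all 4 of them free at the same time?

Noa free: 08:00-12:00, 13:30-14:30, 16:00-21:00, 21:30-22:00 (invert busy blocks within the working day).
Keanu free: 08:00-12:30, 16:00-19:30, 21:00-22:00.
Jonas free: 09:00-12:30, 15:30-20:30.
Quinn free: 09:00-13:30, 14:30-22:00 (invert busy blocks within the working day).
Noa ∩ Keanu: 08:00-12:00, 16:00-19:30, 21:30-22:00.
Noa ∩ Keanu ∩ Jonas: 09:00-12:00, 16:00-19:30.
Noa ∩ Keanu ∩ Jonas ∩ Quinn: 09:00-12:00, 16:00-19:30.
So the common availability across everyone is 09:00-12:00, 16:00-19:30.
Summing the common windows: 180 + 210 = 390 minutes.

390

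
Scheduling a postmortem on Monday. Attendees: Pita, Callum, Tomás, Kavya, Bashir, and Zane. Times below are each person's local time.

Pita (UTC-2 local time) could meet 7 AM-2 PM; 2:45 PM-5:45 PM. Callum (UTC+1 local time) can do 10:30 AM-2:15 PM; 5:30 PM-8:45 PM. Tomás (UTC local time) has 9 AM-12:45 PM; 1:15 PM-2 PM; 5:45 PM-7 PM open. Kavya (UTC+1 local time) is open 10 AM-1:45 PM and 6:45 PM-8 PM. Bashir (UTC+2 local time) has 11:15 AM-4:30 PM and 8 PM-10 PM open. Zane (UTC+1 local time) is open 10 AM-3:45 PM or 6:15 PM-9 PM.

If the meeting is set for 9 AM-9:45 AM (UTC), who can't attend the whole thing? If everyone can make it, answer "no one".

Pita in UTC: 09:00-16:00, 16:45-19:45 (add 2h to convert from UTC-2).
Callum in UTC: 09:30-13:15, 16:30-19:45 (subtract 1h to convert from UTC+1).
Tomás in UTC: 09:00-12:45, 13:15-14:00, 17:45-19:00.
Kavya in UTC: 09:00-12:45, 17:45-19:00 (subtract 1h to convert from UTC+1).
Bashir in UTC: 09:15-14:30, 18:00-20:00 (subtract 2h to convert from UTC+2).
Zane in UTC: 09:00-14:45, 17:15-20:00 (subtract 1h to convert from UTC+1).
Pita: free for 09:00-09:45. Callum: not fully free for 09:00-09:45. Tomás: free for 09:00-09:45. Kavya: free for 09:00-09:45. Bashir: not fully free for 09:00-09:45. Zane: free for 09:00-09:45.

Bashir, Callum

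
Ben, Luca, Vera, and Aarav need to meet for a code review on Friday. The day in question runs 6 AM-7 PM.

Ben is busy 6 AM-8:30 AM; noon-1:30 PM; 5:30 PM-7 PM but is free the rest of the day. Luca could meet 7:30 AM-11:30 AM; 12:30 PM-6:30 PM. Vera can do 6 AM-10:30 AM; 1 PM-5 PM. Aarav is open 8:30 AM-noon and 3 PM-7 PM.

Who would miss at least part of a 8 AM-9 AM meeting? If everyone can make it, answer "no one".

Aarav, Ben

Ben free: 08:30-12:00, 13:30-17:30 (invert busy blocks within the working day).
Luca free: 07:30-11:30, 12:30-18:30.
Vera free: 06:00-10:30, 13:00-17:00.
Aarav free: 08:30-12:00, 15:00-19:00.
Ben: not fully free for 08:00-09:00. Luca: free for 08:00-09:00. Vera: free for 08:00-09:00. Aarav: not fully free for 08:00-09:00.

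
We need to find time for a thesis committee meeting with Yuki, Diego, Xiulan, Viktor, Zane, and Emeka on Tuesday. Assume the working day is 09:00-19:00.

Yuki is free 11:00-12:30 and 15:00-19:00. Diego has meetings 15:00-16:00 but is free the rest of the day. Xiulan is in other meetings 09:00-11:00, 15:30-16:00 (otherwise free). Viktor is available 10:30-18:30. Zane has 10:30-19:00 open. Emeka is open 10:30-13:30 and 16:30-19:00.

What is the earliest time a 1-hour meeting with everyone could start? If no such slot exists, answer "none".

11:00

Yuki free: 11:00-12:30, 15:00-19:00.
Diego free: 09:00-15:00, 16:00-19:00 (invert busy blocks within the working day).
Xiulan free: 11:00-15:30, 16:00-19:00 (invert busy blocks within the working day).
Viktor free: 10:30-18:30.
Zane free: 10:30-19:00.
Emeka free: 10:30-13:30, 16:30-19:00.
Yuki ∩ Diego: 11:00-12:30, 16:00-19:00.
Yuki ∩ Diego ∩ Xiulan: 11:00-12:30, 16:00-19:00.
Yuki ∩ Diego ∩ Xiulan ∩ Viktor: 11:00-12:30, 16:00-18:30.
Yuki ∩ Diego ∩ Xiulan ∩ Viktor ∩ Zane: 11:00-12:30, 16:00-18:30.
Yuki ∩ Diego ∩ Xiulan ∩ Viktor ∩ Zane ∩ Emeka: 11:00-12:30, 16:30-18:30.
So the common availability across everyone is 11:00-12:30, 16:30-18:30.
The first common window of at least 60 minutes is 11:00-12:30, so the earliest start is 11:00.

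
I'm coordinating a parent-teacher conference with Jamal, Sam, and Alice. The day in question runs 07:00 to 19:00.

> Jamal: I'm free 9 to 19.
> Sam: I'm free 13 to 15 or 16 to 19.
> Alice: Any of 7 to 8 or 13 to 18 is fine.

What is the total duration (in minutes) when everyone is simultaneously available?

Jamal ∩ Sam: 13:00-15:00, 16:00-19:00.
Jamal ∩ Sam ∩ Alice: 13:00-15:00, 16:00-18:00.
So the common availability across everyone is 13:00-15:00, 16:00-18:00.
Summing the common windows: 120 + 120 = 240 minutes.

240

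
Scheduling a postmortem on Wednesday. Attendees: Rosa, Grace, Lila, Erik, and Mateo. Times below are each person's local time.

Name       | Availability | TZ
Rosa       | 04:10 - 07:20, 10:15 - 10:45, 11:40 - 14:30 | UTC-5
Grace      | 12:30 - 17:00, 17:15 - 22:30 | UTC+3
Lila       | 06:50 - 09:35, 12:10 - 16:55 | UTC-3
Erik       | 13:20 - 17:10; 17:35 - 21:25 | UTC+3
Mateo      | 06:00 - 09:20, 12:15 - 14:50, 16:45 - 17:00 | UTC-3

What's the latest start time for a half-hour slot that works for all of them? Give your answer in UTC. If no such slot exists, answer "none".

Rosa in UTC: 09:10-12:20, 15:15-15:45, 16:40-19:30 (add 5h to convert from UTC-5).
Grace in UTC: 09:30-14:00, 14:15-19:30 (subtract 3h to convert from UTC+3).
Lila in UTC: 09:50-12:35, 15:10-19:55 (add 3h to convert from UTC-3).
Erik in UTC: 10:20-14:10, 14:35-18:25 (subtract 3h to convert from UTC+3).
Mateo in UTC: 09:00-12:20, 15:15-17:50, 19:45-20:00 (add 3h to convert from UTC-3).
Rosa ∩ Grace: 09:30-12:20, 15:15-15:45, 16:40-19:30.
Rosa ∩ Grace ∩ Lila: 09:50-12:20, 15:15-15:45, 16:40-19:30.
Rosa ∩ Grace ∩ Lila ∩ Erik: 10:20-12:20, 15:15-15:45, 16:40-18:25.
Rosa ∩ Grace ∩ Lila ∩ Erik ∩ Mateo: 10:20-12:20, 15:15-15:45, 16:40-17:50.
The last common window of at least 30 minutes is 16:40-17:50; a 30-minute meeting can start as late as 17:20 and still end by 17:50.

17:20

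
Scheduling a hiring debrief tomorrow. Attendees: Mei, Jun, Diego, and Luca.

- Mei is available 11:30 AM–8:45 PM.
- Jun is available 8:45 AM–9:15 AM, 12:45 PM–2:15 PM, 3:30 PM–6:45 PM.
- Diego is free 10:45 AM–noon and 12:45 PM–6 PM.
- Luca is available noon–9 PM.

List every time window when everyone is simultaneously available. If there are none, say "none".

12:45-14:15, 15:30-18:00

Mei ∩ Jun: 12:45-14:15, 15:30-18:45.
Mei ∩ Jun ∩ Diego: 12:45-14:15, 15:30-18:00.
Mei ∩ Jun ∩ Diego ∩ Luca: 12:45-14:15, 15:30-18:00.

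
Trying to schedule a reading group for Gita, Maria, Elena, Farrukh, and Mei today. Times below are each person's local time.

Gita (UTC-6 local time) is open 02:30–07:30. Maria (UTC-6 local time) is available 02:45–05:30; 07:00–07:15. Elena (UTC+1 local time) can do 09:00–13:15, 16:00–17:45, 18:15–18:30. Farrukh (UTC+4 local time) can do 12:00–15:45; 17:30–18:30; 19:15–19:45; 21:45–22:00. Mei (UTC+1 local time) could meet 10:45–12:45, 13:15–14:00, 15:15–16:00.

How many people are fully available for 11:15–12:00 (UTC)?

2

Gita in UTC: 08:30-13:30 (add 6h to convert from UTC-6).
Maria in UTC: 08:45-11:30, 13:00-13:15 (add 6h to convert from UTC-6).
Elena in UTC: 08:00-12:15, 15:00-16:45, 17:15-17:30 (subtract 1h to convert from UTC+1).
Farrukh in UTC: 08:00-11:45, 13:30-14:30, 15:15-15:45, 17:45-18:00 (subtract 4h to convert from UTC+4).
Mei in UTC: 09:45-11:45, 12:15-13:00, 14:15-15:00 (subtract 1h to convert from UTC+1).
Gita and Elena can make the full 11:15-12:00 slot — that's 2.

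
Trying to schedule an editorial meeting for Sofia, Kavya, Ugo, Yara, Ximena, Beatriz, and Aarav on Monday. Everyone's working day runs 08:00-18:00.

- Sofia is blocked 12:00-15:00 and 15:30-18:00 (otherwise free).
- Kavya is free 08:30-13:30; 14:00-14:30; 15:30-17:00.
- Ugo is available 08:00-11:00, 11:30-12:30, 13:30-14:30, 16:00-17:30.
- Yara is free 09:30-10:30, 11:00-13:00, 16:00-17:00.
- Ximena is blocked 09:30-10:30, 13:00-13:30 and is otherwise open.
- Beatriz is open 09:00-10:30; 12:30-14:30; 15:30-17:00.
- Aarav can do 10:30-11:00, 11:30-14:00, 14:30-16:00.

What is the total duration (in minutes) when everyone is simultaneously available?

Sofia free: 08:00-12:00, 15:00-15:30 (invert busy blocks within the working day).
Kavya free: 08:30-13:30, 14:00-14:30, 15:30-17:00.
Ugo free: 08:00-11:00, 11:30-12:30, 13:30-14:30, 16:00-17:30.
Yara free: 09:30-10:30, 11:00-13:00, 16:00-17:00.
Ximena free: 08:00-09:30, 10:30-13:00, 13:30-18:00 (invert busy blocks within the working day).
Beatriz free: 09:00-10:30, 12:30-14:30, 15:30-17:00.
Aarav free: 10:30-11:00, 11:30-14:00, 14:30-16:00.
Sofia ∩ Kavya: 08:30-12:00.
Sofia ∩ Kavya ∩ Ugo: 08:30-11:00, 11:30-12:00.
Sofia ∩ Kavya ∩ Ugo ∩ Yara: 09:30-10:30, 11:30-12:00.
Sofia ∩ Kavya ∩ Ugo ∩ Yara ∩ Ximena: 11:30-12:00.
Sofia ∩ Kavya ∩ Ugo ∩ Yara ∩ Ximena ∩ Beatriz: ∅.
Sofia ∩ Kavya ∩ Ugo ∩ Yara ∩ Ximena ∩ Beatriz ∩ Aarav: ∅.
There is no time when everyone is free.
There is no common window, so the total is 0 minutes.

0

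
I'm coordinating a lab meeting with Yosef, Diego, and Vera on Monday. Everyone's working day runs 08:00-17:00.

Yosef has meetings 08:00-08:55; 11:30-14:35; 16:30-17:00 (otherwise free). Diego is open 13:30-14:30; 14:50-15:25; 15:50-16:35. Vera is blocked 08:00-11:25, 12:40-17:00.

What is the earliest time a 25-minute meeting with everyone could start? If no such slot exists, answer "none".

Yosef free: 08:55-11:30, 14:35-16:30 (invert busy blocks within the working day).
Diego free: 13:30-14:30, 14:50-15:25, 15:50-16:35.
Vera free: 11:25-12:40 (invert busy blocks within the working day).
Yosef ∩ Diego: 14:50-15:25, 15:50-16:30.
Yosef ∩ Diego ∩ Vera: ∅.
There is no time when everyone is free.
No common window is at least 25 minutes long.

none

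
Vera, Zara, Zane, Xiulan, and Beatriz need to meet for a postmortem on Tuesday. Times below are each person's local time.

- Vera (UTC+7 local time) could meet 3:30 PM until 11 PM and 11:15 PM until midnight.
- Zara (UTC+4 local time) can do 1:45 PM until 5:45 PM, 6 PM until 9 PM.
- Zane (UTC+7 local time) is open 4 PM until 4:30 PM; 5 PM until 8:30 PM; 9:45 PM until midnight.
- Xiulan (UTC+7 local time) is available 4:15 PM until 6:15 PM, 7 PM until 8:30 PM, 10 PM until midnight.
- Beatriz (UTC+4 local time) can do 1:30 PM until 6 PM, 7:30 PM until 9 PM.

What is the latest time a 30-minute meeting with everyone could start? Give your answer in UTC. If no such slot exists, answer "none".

16:30

Vera in UTC: 08:30-16:00, 16:15-17:00 (subtract 7h to convert from UTC+7).
Zara in UTC: 09:45-13:45, 14:00-17:00 (subtract 4h to convert from UTC+4).
Zane in UTC: 09:00-09:30, 10:00-13:30, 14:45-17:00 (subtract 7h to convert from UTC+7).
Xiulan in UTC: 09:15-11:15, 12:00-13:30, 15:00-17:00 (subtract 7h to convert from UTC+7).
Beatriz in UTC: 09:30-14:00, 15:30-17:00 (subtract 4h to convert from UTC+4).
Vera ∩ Zara: 09:45-13:45, 14:00-16:00, 16:15-17:00.
Vera ∩ Zara ∩ Zane: 10:00-13:30, 14:45-16:00, 16:15-17:00.
Vera ∩ Zara ∩ Zane ∩ Xiulan: 10:00-11:15, 12:00-13:30, 15:00-16:00, 16:15-17:00.
Vera ∩ Zara ∩ Zane ∩ Xiulan ∩ Beatriz: 10:00-11:15, 12:00-13:30, 15:30-16:00, 16:15-17:00.
Those are the intersection windows.
The last common window of at least 30 minutes is 16:15-17:00; a 30-minute meeting can start as late as 16:30 and still end by 17:00.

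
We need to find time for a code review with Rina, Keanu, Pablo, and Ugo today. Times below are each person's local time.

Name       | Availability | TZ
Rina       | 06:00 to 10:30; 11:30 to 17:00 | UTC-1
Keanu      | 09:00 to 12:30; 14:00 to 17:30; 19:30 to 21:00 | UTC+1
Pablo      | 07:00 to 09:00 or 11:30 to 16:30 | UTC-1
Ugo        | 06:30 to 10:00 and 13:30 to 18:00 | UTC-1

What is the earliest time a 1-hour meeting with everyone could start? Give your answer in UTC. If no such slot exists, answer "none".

Rina in UTC: 07:00-11:30, 12:30-18:00 (add 1h to convert from UTC-1).
Keanu in UTC: 08:00-11:30, 13:00-16:30, 18:30-20:00 (subtract 1h to convert from UTC+1).
Pablo in UTC: 08:00-10:00, 12:30-17:30 (add 1h to convert from UTC-1).
Ugo in UTC: 07:30-11:00, 14:30-19:00 (add 1h to convert from UTC-1).
Rina ∩ Keanu: 08:00-11:30, 13:00-16:30.
Rina ∩ Keanu ∩ Pablo: 08:00-10:00, 13:00-16:30.
Rina ∩ Keanu ∩ Pablo ∩ Ugo: 08:00-10:00, 14:30-16:30.
The first common window of at least 60 minutes is 08:00-10:00, so the earliest start is 08:00.

08:00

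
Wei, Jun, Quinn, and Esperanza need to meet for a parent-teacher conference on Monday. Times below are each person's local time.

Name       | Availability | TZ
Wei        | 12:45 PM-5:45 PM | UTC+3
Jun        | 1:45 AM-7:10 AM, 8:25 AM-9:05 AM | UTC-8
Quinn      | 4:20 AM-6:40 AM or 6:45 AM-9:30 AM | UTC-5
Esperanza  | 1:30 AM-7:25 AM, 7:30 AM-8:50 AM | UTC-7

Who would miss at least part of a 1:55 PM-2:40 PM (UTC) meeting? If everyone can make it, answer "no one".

Esperanza, Quinn

Wei in UTC: 09:45-14:45 (subtract 3h to convert from UTC+3).
Jun in UTC: 09:45-15:10, 16:25-17:05 (add 8h to convert from UTC-8).
Quinn in UTC: 09:20-11:40, 11:45-14:30 (add 5h to convert from UTC-5).
Esperanza in UTC: 08:30-14:25, 14:30-15:50 (add 7h to convert from UTC-7).
Wei: free for 13:55-14:40. Jun: free for 13:55-14:40. Quinn: not fully free for 13:55-14:40. Esperanza: not fully free for 13:55-14:40.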